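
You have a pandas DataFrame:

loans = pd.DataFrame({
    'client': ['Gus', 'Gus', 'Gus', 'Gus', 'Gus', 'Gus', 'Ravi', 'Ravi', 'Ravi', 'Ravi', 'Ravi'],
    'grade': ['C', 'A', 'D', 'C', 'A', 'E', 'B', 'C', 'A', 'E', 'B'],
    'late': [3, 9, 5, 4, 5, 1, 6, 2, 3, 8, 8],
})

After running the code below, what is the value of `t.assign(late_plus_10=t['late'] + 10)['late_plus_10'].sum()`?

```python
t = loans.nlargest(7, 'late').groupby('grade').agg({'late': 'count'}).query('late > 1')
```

24

take 7 rows with largest late:
   client grade  late
1     Gus     A     9
9    Ravi     E     8
10   Ravi     B     8
6    Ravi     B     6
2     Gus     D     5
4     Gus     A     5
3     Gus     C     4
group by grade, count of late:
       late
grade      
A         2
B         2
C         1
D         1
E         1
filter rows where late > 1:
       late
grade      
A         2
B         2
add column late_plus_10 = t['late'] + 10:
       late  late_plus_10
grade                    
A         2            12
B         2            12
Finally, sum of column 'late_plus_10' = 24.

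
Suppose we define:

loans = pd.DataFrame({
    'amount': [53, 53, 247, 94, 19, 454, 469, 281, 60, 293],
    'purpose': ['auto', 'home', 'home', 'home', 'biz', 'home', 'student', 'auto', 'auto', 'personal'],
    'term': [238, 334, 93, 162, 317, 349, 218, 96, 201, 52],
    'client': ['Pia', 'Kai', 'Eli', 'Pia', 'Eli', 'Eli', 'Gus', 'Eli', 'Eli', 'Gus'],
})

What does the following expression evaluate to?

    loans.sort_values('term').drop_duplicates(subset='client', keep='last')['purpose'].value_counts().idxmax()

home

sort by term:
   amount   purpose  term client
9     293  personal    52    Gus
2     247      home    93    Eli
7     281      auto    96    Eli
3      94      home   162    Pia
8      60      auto   201    Eli
6     469   student   218    Gus
0      53      auto   238    Pia
4      19       biz   317    Eli
1      53      home   334    Kai
5     454      home   349    Eli
drop duplicate client (keep=last):
   amount  purpose  term client
6     469  student   218    Gus
0      53     auto   238    Pia
1      53     home   334    Kai
5     454     home   349    Eli
value_counts of purpose:
purpose
home       2
student    1
auto       1
Name: count, dtype: int64
Then the label with the largest value: home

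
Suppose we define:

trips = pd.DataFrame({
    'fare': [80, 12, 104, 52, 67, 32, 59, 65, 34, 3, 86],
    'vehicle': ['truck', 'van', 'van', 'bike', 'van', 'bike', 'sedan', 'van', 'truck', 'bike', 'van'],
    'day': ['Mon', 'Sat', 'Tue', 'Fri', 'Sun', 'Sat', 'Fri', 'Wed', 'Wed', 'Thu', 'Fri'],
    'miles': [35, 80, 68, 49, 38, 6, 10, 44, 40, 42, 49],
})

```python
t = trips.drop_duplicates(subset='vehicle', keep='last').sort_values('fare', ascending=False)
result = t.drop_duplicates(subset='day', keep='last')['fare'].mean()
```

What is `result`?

drop duplicate vehicle (keep=last):
    fare vehicle  day  miles
6     59   sedan  Fri     10
8     34   truck  Wed     40
9      3    bike  Thu     42
10    86     van  Fri     49
sort by fare descending:
    fare vehicle  day  miles
10    86     van  Fri     49
6     59   sedan  Fri     10
8     34   truck  Wed     40
9      3    bike  Thu     42
drop duplicate day (keep=last):
   fare vehicle  day  miles
6    59   sedan  Fri     10
8    34   truck  Wed     40
9     3    bike  Thu     42
Taking the mean of column 'fare' gives 32.0.

32.0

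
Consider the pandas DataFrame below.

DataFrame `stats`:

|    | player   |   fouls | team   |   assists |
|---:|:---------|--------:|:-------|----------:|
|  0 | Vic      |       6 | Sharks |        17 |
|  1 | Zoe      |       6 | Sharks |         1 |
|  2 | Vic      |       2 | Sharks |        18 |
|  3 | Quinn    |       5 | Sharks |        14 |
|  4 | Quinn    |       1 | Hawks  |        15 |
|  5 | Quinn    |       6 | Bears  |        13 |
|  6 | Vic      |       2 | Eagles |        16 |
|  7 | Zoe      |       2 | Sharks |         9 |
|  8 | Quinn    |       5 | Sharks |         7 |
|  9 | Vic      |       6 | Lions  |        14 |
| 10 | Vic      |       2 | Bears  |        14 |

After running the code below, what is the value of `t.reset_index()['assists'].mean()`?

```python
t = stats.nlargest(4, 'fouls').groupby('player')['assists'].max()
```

take 4 rows with largest fouls:
  player  fouls    team  assists
0    Vic      6  Sharks       17
1    Zoe      6  Sharks        1
5  Quinn      6   Bears       13
9    Vic      6   Lions       14
group by player, max of assists:
player
Quinn    13
Vic      17
Zoe       1
Name: assists, dtype: int64
reset_index():
  player  assists
0  Quinn       13
1    Vic       17
2    Zoe        1
Taking the mean of column 'assists' gives 10.3333333333.

10.3333333333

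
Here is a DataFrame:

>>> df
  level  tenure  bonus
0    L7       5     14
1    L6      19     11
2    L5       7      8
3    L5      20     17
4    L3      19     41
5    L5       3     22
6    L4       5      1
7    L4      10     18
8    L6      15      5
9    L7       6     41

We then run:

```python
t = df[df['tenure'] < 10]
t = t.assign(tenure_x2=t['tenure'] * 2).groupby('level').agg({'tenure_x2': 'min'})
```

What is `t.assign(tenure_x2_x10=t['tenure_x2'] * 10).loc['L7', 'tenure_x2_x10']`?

filter rows where tenure < 10:
  level  tenure  bonus
0    L7       5     14
2    L5       7      8
5    L5       3     22
6    L4       5      1
9    L7       6     41
add column tenure_x2 = t['tenure'] * 2:
  level  tenure  bonus  tenure_x2
0    L7       5     14         10
2    L5       7      8         14
5    L5       3     22          6
6    L4       5      1         10
9    L7       6     41         12
group by level, min of tenure_x2:
       tenure_x2
level           
L4            10
L5             6
L7            10
add column tenure_x2_x10 = t['tenure_x2'] * 10:
       tenure_x2  tenure_x2_x10
level                          
L4            10            100
L5             6             60
L7            10            100

100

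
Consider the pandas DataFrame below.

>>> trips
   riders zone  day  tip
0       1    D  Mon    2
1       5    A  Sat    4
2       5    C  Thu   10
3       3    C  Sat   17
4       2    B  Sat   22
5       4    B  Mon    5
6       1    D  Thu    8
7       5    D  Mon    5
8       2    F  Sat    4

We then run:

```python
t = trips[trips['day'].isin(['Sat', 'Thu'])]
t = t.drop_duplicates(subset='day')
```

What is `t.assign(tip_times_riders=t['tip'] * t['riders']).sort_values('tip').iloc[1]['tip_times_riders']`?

filter rows where day in ['Sat', 'Thu']:
   riders zone  day  tip
1       5    A  Sat    4
2       5    C  Thu   10
3       3    C  Sat   17
4       2    B  Sat   22
6       1    D  Thu    8
8       2    F  Sat    4
drop duplicate day (keep=first):
   riders zone  day  tip
1       5    A  Sat    4
2       5    C  Thu   10
add column tip_times_riders = t['tip'] * t['riders']:
   riders zone  day  tip  tip_times_riders
1       5    A  Sat    4                20
2       5    C  Thu   10                50
sort by tip:
   riders zone  day  tip  tip_times_riders
1       5    A  Sat    4                20
2       5    C  Thu   10                50
value at position 1, column 'tip_times_riders' → 50

50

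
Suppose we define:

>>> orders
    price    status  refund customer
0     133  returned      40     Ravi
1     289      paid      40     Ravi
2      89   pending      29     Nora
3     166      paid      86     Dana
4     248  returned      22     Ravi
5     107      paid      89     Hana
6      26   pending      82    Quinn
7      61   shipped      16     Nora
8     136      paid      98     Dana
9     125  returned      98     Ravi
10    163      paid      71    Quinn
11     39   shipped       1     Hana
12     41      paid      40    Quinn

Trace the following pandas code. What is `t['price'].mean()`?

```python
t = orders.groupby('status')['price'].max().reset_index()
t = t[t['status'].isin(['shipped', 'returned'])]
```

154.5

group by status, max of price:
status
paid        289
pending      89
returned    248
shipped      61
Name: price, dtype: int64
reset_index():
     status  price
0      paid    289
1   pending     89
2  returned    248
3   shipped     61
filter rows where status in ['shipped', 'returned']:
     status  price
2  returned    248
3   shipped     61
Taking the mean of column 'price' gives 154.5.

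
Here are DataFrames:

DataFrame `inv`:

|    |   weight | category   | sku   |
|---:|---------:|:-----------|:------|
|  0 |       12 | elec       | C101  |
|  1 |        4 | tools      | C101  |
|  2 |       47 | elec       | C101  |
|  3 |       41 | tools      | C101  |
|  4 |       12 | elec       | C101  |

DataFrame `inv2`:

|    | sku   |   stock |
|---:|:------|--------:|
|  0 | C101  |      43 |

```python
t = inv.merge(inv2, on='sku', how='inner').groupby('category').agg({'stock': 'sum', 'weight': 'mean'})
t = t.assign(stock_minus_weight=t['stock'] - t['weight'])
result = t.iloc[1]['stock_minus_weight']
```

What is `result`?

merge on 'sku' (how='inner') → 5 rows:
   weight category   sku  stock
0      12     elec  C101     43
1       4    tools  C101     43
2      47     elec  C101     43
3      41    tools  C101     43
4      12     elec  C101     43
group by category: sum(stock), mean(weight):
          stock     weight
category                  
elec        129  23.666667
tools        86  22.500000
add column stock_minus_weight = t['stock'] - t['weight']:
          stock     weight  stock_minus_weight
category                                      
elec        129  23.666667          105.333333
tools        86  22.500000           63.500000
Hence 63.5.

63.5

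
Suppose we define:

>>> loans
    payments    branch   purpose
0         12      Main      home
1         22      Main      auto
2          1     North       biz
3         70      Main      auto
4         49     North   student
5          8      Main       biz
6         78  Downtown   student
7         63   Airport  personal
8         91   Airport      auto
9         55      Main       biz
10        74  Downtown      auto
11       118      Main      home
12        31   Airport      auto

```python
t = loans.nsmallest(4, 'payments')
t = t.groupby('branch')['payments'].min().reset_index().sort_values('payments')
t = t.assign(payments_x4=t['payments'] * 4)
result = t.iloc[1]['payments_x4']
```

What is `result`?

take 4 rows with smallest payments:
   payments branch purpose
2         1  North     biz
5         8   Main     biz
0        12   Main    home
1        22   Main    auto
group by branch, min of payments:
branch
Main     8
North    1
Name: payments, dtype: int64
reset_index():
  branch  payments
0   Main         8
1  North         1
sort by payments:
  branch  payments
1  North         1
0   Main         8
add column payments_x4 = t['payments'] * 4:
  branch  payments  payments_x4
1  North         1            4
0   Main         8           32

32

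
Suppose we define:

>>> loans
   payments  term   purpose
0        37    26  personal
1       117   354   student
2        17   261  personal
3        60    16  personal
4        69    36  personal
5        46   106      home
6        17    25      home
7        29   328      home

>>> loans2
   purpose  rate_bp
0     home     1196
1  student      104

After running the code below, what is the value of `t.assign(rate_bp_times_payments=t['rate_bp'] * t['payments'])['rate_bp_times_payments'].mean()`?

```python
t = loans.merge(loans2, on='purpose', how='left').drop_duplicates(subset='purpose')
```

33592.0

merge on 'purpose' (how='left') → 8 rows:
   payments  term   purpose  rate_bp
0        37    26  personal      NaN
1       117   354   student    104.0
2        17   261  personal      NaN
3        60    16  personal      NaN
4        69    36  personal      NaN
5        46   106      home   1196.0
6        17    25      home   1196.0
7        29   328      home   1196.0
drop duplicate purpose (keep=first):
   payments  term   purpose  rate_bp
0        37    26  personal      NaN
1       117   354   student    104.0
5        46   106      home   1196.0
add column rate_bp_times_payments = t['rate_bp'] * t['payments']:
   payments  term   purpose  rate_bp  rate_bp_times_payments
0        37    26  personal      NaN                     NaN
1       117   354   student    104.0                 12168.0
5        46   106      home   1196.0                 55016.0
Hence 33592.0.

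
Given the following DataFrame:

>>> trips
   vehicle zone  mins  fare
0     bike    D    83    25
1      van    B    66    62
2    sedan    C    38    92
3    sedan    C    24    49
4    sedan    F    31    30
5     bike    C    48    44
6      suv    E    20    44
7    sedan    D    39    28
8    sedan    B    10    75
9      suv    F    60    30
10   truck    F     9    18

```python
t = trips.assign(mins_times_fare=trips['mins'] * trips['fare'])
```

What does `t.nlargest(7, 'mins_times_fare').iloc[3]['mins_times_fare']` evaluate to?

add column mins_times_fare = trips['mins'] * trips['fare']:
   vehicle zone  mins  fare  mins_times_fare
0     bike    D    83    25             2075
1      van    B    66    62             4092
2    sedan    C    38    92             3496
3    sedan    C    24    49             1176
4    sedan    F    31    30              930
5     bike    C    48    44             2112
6      suv    E    20    44              880
7    sedan    D    39    28             1092
8    sedan    B    10    75              750
9      suv    F    60    30             1800
10   truck    F     9    18              162
take 7 rows with largest mins_times_fare:
  vehicle zone  mins  fare  mins_times_fare
1     van    B    66    62             4092
2   sedan    C    38    92             3496
5    bike    C    48    44             2112
0    bike    D    83    25             2075
9     suv    F    60    30             1800
3   sedan    C    24    49             1176
7   sedan    D    39    28             1092
Then the value at position 3, column 'mins_times_fare': 2075

2075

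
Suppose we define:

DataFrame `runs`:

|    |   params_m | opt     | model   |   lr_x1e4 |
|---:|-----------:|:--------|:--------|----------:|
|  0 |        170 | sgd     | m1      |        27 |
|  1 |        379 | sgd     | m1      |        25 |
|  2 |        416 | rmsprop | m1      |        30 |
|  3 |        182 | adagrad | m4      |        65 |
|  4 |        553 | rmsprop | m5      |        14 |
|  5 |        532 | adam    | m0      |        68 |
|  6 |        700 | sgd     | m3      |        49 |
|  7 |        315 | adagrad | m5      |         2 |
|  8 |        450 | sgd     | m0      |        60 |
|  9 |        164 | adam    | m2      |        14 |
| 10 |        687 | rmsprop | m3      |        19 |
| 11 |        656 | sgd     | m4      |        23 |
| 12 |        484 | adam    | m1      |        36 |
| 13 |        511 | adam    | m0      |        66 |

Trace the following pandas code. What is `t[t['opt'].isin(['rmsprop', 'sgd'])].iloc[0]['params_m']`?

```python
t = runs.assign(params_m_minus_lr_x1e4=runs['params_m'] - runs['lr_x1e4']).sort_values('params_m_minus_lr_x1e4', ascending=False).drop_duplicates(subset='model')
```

687

add column params_m_minus_lr_x1e4 = runs['params_m'] - runs['lr_x1e4']:
    params_m      opt model  lr_x1e4  params_m_minus_lr_x1e4
0        170      sgd    m1       27                     143
1        379      sgd    m1       25                     354
2        416  rmsprop    m1       30                     386
3        182  adagrad    m4       65                     117
4        553  rmsprop    m5       14                     539
5        532     adam    m0       68                     464
6        700      sgd    m3       49                     651
7        315  adagrad    m5        2                     313
8        450      sgd    m0       60                     390
9        164     adam    m2       14                     150
10       687  rmsprop    m3       19                     668
11       656      sgd    m4       23                     633
12       484     adam    m1       36                     448
13       511     adam    m0       66                     445
sort by params_m_minus_lr_x1e4 descending:
    params_m      opt model  lr_x1e4  params_m_minus_lr_x1e4
10       687  rmsprop    m3       19                     668
6        700      sgd    m3       49                     651
11       656      sgd    m4       23                     633
4        553  rmsprop    m5       14                     539
5        532     adam    m0       68                     464
12       484     adam    m1       36                     448
13       511     adam    m0       66                     445
8        450      sgd    m0       60                     390
2        416  rmsprop    m1       30                     386
1        379      sgd    m1       25                     354
7        315  adagrad    m5        2                     313
9        164     adam    m2       14                     150
0        170      sgd    m1       27                     143
3        182  adagrad    m4       65                     117
drop duplicate model (keep=first):
    params_m      opt model  lr_x1e4  params_m_minus_lr_x1e4
10       687  rmsprop    m3       19                     668
11       656      sgd    m4       23                     633
4        553  rmsprop    m5       14                     539
5        532     adam    m0       68                     464
12       484     adam    m1       36                     448
9        164     adam    m2       14                     150
filter rows where opt in ['rmsprop', 'sgd']:
    params_m      opt model  lr_x1e4  params_m_minus_lr_x1e4
10       687  rmsprop    m3       19                     668
11       656      sgd    m4       23                     633
4        553  rmsprop    m5       14                     539
Hence 687.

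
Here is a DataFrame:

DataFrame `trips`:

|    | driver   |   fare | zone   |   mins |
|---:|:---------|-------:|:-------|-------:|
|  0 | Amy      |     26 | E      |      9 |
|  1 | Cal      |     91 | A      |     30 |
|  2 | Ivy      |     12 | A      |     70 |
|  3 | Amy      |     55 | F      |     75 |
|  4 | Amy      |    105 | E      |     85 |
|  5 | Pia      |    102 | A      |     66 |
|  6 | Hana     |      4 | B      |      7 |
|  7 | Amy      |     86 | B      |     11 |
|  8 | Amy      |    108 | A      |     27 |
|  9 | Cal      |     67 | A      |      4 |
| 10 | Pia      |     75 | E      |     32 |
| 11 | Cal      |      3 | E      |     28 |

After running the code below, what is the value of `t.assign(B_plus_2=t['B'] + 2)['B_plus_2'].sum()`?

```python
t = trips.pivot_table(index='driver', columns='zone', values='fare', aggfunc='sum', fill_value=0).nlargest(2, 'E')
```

pivot: rows=driver, cols=zone, sum(fare):
zone      A   B    E   F
driver                  
Amy     108  86  131  55
Cal     158   0    3   0
Hana      0   4    0   0
Ivy      12   0    0   0
Pia     102   0   75   0
take 2 rows with largest E:
zone      A   B    E   F
driver                  
Amy     108  86  131  55
Pia     102   0   75   0
add column B_plus_2 = t['B'] + 2:
zone      A   B    E   F  B_plus_2
driver                            
Amy     108  86  131  55        88
Pia     102   0   75   0         2

90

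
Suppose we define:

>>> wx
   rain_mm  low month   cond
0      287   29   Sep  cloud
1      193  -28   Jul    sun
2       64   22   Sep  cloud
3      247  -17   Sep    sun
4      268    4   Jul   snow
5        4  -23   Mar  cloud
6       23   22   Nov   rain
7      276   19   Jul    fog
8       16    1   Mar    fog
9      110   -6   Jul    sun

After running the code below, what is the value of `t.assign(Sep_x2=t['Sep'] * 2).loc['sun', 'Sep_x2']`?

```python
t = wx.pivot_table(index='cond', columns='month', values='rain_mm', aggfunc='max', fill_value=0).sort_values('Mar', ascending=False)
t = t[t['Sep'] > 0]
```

pivot: rows=cond, cols=month, max(rain_mm):
month  Jul  Mar  Nov  Sep
cond                     
cloud    0    4    0  287
fog    276   16    0    0
rain     0    0   23    0
snow   268    0    0    0
sun    193    0    0  247
sort by Mar descending:
month  Jul  Mar  Nov  Sep
cond                     
fog    276   16    0    0
cloud    0    4    0  287
rain     0    0   23    0
snow   268    0    0    0
sun    193    0    0  247
filter rows where Sep > 0:
month  Jul  Mar  Nov  Sep
cond                     
cloud    0    4    0  287
sun    193    0    0  247
add column Sep_x2 = t['Sep'] * 2:
month  Jul  Mar  Nov  Sep  Sep_x2
cond                             
cloud    0    4    0  287     574
sun    193    0    0  247     494
Taking the value at row 'sun', column 'Sep_x2' gives 494.

494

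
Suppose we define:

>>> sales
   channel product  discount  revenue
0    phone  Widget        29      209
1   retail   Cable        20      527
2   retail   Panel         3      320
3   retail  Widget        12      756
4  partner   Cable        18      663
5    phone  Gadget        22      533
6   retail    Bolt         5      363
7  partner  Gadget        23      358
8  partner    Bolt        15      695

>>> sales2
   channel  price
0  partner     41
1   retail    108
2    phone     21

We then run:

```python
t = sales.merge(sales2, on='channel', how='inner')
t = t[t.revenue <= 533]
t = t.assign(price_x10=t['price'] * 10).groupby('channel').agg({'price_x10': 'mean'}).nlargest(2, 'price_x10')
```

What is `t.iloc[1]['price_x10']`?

merge on 'channel' (how='inner') → 9 rows:
   channel product  discount  revenue  price
0    phone  Widget        29      209     21
1   retail   Cable        20      527    108
2   retail   Panel         3      320    108
3   retail  Widget        12      756    108
4  partner   Cable        18      663     41
5    phone  Gadget        22      533     21
6   retail    Bolt         5      363    108
7  partner  Gadget        23      358     41
8  partner    Bolt        15      695     41
filter rows where revenue <= 533:
   channel product  discount  revenue  price
0    phone  Widget        29      209     21
1   retail   Cable        20      527    108
2   retail   Panel         3      320    108
5    phone  Gadget        22      533     21
6   retail    Bolt         5      363    108
7  partner  Gadget        23      358     41
add column price_x10 = t['price'] * 10:
   channel product  discount  revenue  price  price_x10
0    phone  Widget        29      209     21        210
1   retail   Cable        20      527    108       1080
2   retail   Panel         3      320    108       1080
5    phone  Gadget        22      533     21        210
6   retail    Bolt         5      363    108       1080
7  partner  Gadget        23      358     41        410
group by channel, mean of price_x10:
         price_x10
channel           
partner      410.0
phone        210.0
retail      1080.0
take 2 rows with largest price_x10:
         price_x10
channel           
retail      1080.0
partner      410.0
value at position 1, column 'price_x10' → 410.0

410.0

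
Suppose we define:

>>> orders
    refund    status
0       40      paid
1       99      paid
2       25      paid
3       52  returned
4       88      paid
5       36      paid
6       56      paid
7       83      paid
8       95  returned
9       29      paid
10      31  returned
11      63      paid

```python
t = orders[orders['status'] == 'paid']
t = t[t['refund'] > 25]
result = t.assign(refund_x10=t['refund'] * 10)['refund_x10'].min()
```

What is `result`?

filter rows where status == 'paid':
    refund status
0       40   paid
1       99   paid
2       25   paid
4       88   paid
5       36   paid
6       56   paid
7       83   paid
9       29   paid
11      63   paid
filter rows where refund > 25:
    refund status
0       40   paid
1       99   paid
4       88   paid
5       36   paid
6       56   paid
7       83   paid
9       29   paid
11      63   paid
add column refund_x10 = t['refund'] * 10:
    refund status  refund_x10
0       40   paid         400
1       99   paid         990
4       88   paid         880
5       36   paid         360
6       56   paid         560
7       83   paid         830
9       29   paid         290
11      63   paid         630
Hence 290.

290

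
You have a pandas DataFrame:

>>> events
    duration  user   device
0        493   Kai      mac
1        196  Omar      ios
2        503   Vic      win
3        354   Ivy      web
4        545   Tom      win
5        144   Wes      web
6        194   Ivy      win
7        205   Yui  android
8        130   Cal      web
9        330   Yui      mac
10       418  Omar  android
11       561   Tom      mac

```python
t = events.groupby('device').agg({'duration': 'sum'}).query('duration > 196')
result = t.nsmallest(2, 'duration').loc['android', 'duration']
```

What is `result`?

623

group by device, sum of duration:
         duration
device           
android       623
ios           196
mac          1384
web           628
win          1242
filter rows where duration > 196:
         duration
device           
android       623
mac          1384
web           628
win          1242
take 2 rows with smallest duration:
         duration
device           
android       623
web           628
Then the value at row 'android', column 'duration': 623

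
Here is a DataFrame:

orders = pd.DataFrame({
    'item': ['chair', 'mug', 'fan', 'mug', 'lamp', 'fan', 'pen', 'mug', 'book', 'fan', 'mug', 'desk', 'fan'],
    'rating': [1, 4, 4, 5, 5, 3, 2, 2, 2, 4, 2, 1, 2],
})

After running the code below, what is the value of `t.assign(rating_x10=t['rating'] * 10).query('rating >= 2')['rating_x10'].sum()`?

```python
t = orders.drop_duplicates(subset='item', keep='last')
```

130

drop duplicate item (keep=last):
     item  rating
0   chair       1
4    lamp       5
6     pen       2
8    book       2
10    mug       2
11   desk       1
12    fan       2
add column rating_x10 = t['rating'] * 10:
     item  rating  rating_x10
0   chair       1          10
4    lamp       5          50
6     pen       2          20
8    book       2          20
10    mug       2          20
11   desk       1          10
12    fan       2          20
filter rows where rating >= 2:
    item  rating  rating_x10
4   lamp       5          50
6    pen       2          20
8   book       2          20
10   mug       2          20
12   fan       2          20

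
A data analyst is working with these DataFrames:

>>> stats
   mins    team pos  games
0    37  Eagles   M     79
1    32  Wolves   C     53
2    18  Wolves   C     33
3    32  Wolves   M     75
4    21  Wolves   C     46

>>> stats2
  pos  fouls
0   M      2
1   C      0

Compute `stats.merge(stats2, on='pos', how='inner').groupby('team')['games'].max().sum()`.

merge on 'pos' (how='inner') → 5 rows:
   mins    team pos  games  fouls
0    37  Eagles   M     79      2
1    32  Wolves   C     53      0
2    18  Wolves   C     33      0
3    32  Wolves   M     75      2
4    21  Wolves   C     46      0
group by team, max of games:
team
Eagles    79
Wolves    75
Name: games, dtype: int64
Finally, sum of the resulting series = 154.

154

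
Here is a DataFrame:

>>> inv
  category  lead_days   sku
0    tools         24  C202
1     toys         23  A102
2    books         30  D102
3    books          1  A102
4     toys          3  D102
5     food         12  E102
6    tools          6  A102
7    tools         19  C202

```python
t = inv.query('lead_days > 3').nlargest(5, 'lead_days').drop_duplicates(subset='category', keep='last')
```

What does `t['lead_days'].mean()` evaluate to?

filter rows where lead_days > 3:
  category  lead_days   sku
0    tools         24  C202
1     toys         23  A102
2    books         30  D102
5     food         12  E102
6    tools          6  A102
7    tools         19  C202
take 5 rows with largest lead_days:
  category  lead_days   sku
2    books         30  D102
0    tools         24  C202
1     toys         23  A102
7    tools         19  C202
5     food         12  E102
drop duplicate category (keep=last):
  category  lead_days   sku
2    books         30  D102
1     toys         23  A102
7    tools         19  C202
5     food         12  E102
The mean of column 'lead_days' is 21.0.

21.0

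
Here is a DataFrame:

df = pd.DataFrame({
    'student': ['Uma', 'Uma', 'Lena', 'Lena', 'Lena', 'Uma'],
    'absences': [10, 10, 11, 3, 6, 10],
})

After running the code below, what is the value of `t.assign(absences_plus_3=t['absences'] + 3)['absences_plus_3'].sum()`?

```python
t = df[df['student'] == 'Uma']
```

filter rows where student == 'Uma':
  student  absences
0     Uma        10
1     Uma        10
5     Uma        10
add column absences_plus_3 = t['absences'] + 3:
  student  absences  absences_plus_3
0     Uma        10               13
1     Uma        10               13
5     Uma        10               13
Then the sum of column 'absences_plus_3': 39

39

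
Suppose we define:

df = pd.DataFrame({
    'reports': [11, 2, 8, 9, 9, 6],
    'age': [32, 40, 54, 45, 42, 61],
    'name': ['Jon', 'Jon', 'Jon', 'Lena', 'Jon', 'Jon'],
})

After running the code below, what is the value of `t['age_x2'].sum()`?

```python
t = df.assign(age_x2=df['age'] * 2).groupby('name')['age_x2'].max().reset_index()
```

add column age_x2 = df['age'] * 2:
   reports  age  name  age_x2
0       11   32   Jon      64
1        2   40   Jon      80
2        8   54   Jon     108
3        9   45  Lena      90
4        9   42   Jon      84
5        6   61   Jon     122
group by name, max of age_x2:
name
Jon     122
Lena     90
Name: age_x2, dtype: int64
reset_index():
   name  age_x2
0   Jon     122
1  Lena      90
Reading off the sum of column 'age_x2', we get 212.

212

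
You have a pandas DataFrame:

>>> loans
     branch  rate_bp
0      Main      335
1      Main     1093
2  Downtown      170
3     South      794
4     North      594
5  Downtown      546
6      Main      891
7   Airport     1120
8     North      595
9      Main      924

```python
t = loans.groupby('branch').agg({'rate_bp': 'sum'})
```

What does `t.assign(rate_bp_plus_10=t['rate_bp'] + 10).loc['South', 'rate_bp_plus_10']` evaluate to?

804

group by branch, sum of rate_bp:
          rate_bp
branch           
Airport      1120
Downtown      716
Main         3243
North        1189
South         794
add column rate_bp_plus_10 = t['rate_bp'] + 10:
          rate_bp  rate_bp_plus_10
branch                            
Airport      1120             1130
Downtown      716              726
Main         3243             3253
North        1189             1199
South         794              804
Then the value at row 'South', column 'rate_bp_plus_10': 804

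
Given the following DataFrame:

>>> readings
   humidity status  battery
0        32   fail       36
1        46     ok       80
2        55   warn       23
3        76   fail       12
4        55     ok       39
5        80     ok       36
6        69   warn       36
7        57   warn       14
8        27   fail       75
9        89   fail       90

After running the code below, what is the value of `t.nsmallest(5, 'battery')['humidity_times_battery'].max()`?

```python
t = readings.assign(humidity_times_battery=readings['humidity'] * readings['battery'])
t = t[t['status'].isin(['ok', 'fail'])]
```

2880

add column humidity_times_battery = readings['humidity'] * readings['battery']:
   humidity status  battery  humidity_times_battery
0        32   fail       36                    1152
1        46     ok       80                    3680
2        55   warn       23                    1265
3        76   fail       12                     912
4        55     ok       39                    2145
5        80     ok       36                    2880
6        69   warn       36                    2484
7        57   warn       14                     798
8        27   fail       75                    2025
9        89   fail       90                    8010
filter rows where status in ['ok', 'fail']:
   humidity status  battery  humidity_times_battery
0        32   fail       36                    1152
1        46     ok       80                    3680
3        76   fail       12                     912
4        55     ok       39                    2145
5        80     ok       36                    2880
8        27   fail       75                    2025
9        89   fail       90                    8010
take 5 rows with smallest battery:
   humidity status  battery  humidity_times_battery
3        76   fail       12                     912
0        32   fail       36                    1152
5        80     ok       36                    2880
4        55     ok       39                    2145
8        27   fail       75                    2025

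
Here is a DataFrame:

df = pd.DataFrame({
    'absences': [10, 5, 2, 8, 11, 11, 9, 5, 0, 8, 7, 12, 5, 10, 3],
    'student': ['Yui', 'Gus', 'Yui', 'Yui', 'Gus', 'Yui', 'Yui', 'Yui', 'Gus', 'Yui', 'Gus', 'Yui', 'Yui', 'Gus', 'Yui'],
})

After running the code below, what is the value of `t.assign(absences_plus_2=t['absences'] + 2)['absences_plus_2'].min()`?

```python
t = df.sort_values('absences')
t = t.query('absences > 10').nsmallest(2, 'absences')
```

13

sort by absences:
    absences student
8          0     Gus
2          2     Yui
14         3     Yui
1          5     Gus
7          5     Yui
12         5     Yui
10         7     Gus
3          8     Yui
9          8     Yui
6          9     Yui
0         10     Yui
13        10     Gus
4         11     Gus
5         11     Yui
11        12     Yui
filter rows where absences > 10:
    absences student
4         11     Gus
5         11     Yui
11        12     Yui
take 2 rows with smallest absences:
   absences student
4        11     Gus
5        11     Yui
add column absences_plus_2 = t['absences'] + 2:
   absences student  absences_plus_2
4        11     Gus               13
5        11     Yui               13
So min() = 13.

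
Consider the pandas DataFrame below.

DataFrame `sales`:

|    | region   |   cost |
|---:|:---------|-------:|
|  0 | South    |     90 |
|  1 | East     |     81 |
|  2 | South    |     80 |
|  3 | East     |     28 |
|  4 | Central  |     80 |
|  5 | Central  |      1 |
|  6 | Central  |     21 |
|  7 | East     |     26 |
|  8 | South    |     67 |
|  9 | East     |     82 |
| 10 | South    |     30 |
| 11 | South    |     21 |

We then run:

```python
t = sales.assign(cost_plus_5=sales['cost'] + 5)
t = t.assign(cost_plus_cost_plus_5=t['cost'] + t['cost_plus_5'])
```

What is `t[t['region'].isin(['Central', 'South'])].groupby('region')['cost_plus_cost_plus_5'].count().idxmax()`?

add column cost_plus_5 = sales['cost'] + 5:
     region  cost  cost_plus_5
0     South    90           95
1      East    81           86
2     South    80           85
3      East    28           33
4   Central    80           85
5   Central     1            6
6   Central    21           26
7      East    26           31
8     South    67           72
9      East    82           87
10    South    30           35
11    South    21           26
add column cost_plus_cost_plus_5 = t['cost'] + t['cost_plus_5']:
     region  cost  cost_plus_5  cost_plus_cost_plus_5
0     South    90           95                    185
1      East    81           86                    167
2     South    80           85                    165
3      East    28           33                     61
4   Central    80           85                    165
5   Central     1            6                      7
6   Central    21           26                     47
7      East    26           31                     57
8     South    67           72                    139
9      East    82           87                    169
10    South    30           35                     65
11    South    21           26                     47
filter rows where region in ['Central', 'South']:
     region  cost  cost_plus_5  cost_plus_cost_plus_5
0     South    90           95                    185
2     South    80           85                    165
4   Central    80           85                    165
5   Central     1            6                      7
6   Central    21           26                     47
8     South    67           72                    139
10    South    30           35                     65
11    South    21           26                     47
group by region, count of cost_plus_cost_plus_5:
region
Central    3
South      5
Name: cost_plus_cost_plus_5, dtype: int64
Taking the label with the largest value gives South.

South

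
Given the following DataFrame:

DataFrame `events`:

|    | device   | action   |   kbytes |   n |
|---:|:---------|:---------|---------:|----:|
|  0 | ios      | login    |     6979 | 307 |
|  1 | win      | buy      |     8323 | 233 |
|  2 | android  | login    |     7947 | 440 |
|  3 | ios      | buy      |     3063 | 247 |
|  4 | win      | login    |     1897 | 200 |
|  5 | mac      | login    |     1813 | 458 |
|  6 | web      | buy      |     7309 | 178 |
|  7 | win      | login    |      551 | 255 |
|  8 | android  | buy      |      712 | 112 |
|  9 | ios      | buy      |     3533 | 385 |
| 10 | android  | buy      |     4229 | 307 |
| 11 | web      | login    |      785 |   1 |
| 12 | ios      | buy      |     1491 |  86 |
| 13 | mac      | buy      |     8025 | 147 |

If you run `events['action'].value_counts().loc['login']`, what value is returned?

6

value_counts of action:
action
buy      8
login    6
Name: count, dtype: int64
Finally, value at index 'login' = 6.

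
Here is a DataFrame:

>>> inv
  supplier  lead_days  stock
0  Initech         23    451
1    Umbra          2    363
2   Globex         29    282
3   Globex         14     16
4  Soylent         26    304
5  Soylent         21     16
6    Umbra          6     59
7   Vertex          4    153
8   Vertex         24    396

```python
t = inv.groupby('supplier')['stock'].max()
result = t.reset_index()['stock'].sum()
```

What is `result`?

group by supplier, max of stock:
supplier
Globex     282
Initech    451
Soylent    304
Umbra      363
Vertex     396
Name: stock, dtype: int64
reset_index():
  supplier  stock
0   Globex    282
1  Initech    451
2  Soylent    304
3    Umbra    363
4   Vertex    396
Finally, sum of column 'stock' = 1796.

1796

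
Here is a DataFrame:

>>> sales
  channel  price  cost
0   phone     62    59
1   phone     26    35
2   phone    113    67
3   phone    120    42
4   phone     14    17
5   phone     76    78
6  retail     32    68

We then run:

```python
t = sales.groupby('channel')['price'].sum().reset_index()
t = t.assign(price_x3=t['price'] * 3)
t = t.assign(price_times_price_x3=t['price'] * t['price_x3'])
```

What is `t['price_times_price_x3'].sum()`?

509835

group by channel, sum of price:
channel
phone     411
retail     32
Name: price, dtype: int64
reset_index():
  channel  price
0   phone    411
1  retail     32
add column price_x3 = t['price'] * 3:
  channel  price  price_x3
0   phone    411      1233
1  retail     32        96
add column price_times_price_x3 = t['price'] * t['price_x3']:
  channel  price  price_x3  price_times_price_x3
0   phone    411      1233                506763
1  retail     32        96                  3072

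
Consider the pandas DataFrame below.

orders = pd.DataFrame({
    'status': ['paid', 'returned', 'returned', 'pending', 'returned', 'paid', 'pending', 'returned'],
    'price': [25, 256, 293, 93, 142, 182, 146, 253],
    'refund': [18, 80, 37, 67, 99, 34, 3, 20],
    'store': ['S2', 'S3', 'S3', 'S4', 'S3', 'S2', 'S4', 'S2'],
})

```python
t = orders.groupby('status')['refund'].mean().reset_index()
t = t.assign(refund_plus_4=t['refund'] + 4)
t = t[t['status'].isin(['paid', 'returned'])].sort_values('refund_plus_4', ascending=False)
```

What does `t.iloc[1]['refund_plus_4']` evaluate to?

30.0

group by status, mean of refund:
status
paid        26.0
pending     35.0
returned    59.0
Name: refund, dtype: float64
reset_index():
     status  refund
0      paid    26.0
1   pending    35.0
2  returned    59.0
add column refund_plus_4 = t['refund'] + 4:
     status  refund  refund_plus_4
0      paid    26.0           30.0
1   pending    35.0           39.0
2  returned    59.0           63.0
filter rows where status in ['paid', 'returned']:
     status  refund  refund_plus_4
0      paid    26.0           30.0
2  returned    59.0           63.0
sort by refund_plus_4 descending:
     status  refund  refund_plus_4
2  returned    59.0           63.0
0      paid    26.0           30.0
So iloc[1]['refund_plus_4'] = 30.0.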